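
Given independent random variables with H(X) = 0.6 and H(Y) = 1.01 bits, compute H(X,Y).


For independent variables, H(X,Y) = H(X) + H(Y) = 0.6 + 1.01 = 1.61

1.61 bits


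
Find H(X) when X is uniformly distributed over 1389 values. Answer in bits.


H = log2(n) = log2(1389) = 10.4398

10.4398 bits


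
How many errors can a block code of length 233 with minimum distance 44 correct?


Correction capability = floor((d-1)/2) = floor((44-1)/2) = 21

21 errors


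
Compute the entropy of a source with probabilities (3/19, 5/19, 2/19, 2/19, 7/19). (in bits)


H = -sum(p_i * log2(p_i)). Terms: -(3/19)*log2(3/19) = 0.420468; -(5/19)*log2(5/19) = 0.506842; -(2/19)*log2(2/19) = 0.341887; -(2/19)*log2(2/19) = 0.341887; -(7/19)*log2(7/19) = 0.530737. H = 0.420468 + 0.506842 + 0.341887 + 0.341887 + 0.530737 = 2.1418

2.1418 bits


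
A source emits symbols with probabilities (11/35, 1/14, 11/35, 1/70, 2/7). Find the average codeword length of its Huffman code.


Huffman construction (repeatedly merge the two least-probable nodes; each merge adds 1 bit to every symbol beneath it): 1/70 + 1/14 = 3/35; 3/35 + 2/7 = 13/35; 11/35 + 11/35 = 22/35; 13/35 + 22/35 = 1. Resulting codeword lengths (in the order the probabilities were given): (2, 3, 2, 3, 2). L_avg = sum(p_i * l_i) = 11/35*2 + 1/14*3 + 11/35*2 + 1/70*3 + 2/7*2 = 73/35 = 2.0857

2.0857 bits


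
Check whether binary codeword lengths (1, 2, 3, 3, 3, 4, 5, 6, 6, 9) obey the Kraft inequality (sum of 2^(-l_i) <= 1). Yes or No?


Kraft sum = sum(2^(-l_i)) = 1.252, need <= 1. Result: violated (a binary prefix-free code with these lengths cannot exist)

No


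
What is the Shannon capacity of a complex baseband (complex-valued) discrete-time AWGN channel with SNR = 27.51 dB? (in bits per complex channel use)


SNR_linear = 10^(27.51/10) = 563.6377; C = log2(1 + SNR_linear) = log2(1 + 563.6377) = 9.1412

9.1412 bits/channel use


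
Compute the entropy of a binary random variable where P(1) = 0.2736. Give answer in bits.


H = -p*log2(p) - (1-p)*log2(1-p). -0.2736*log2(0.2736) = 0.511594; -0.7264*log2(0.7264) = 0.334989. H = 0.511594 + 0.334989 = 0.8466

0.8466 bits


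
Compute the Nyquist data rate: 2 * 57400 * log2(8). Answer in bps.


Rate = 2 * B * log2(M) = 2 * 57400 * 3.0 = 344400.0

344400.0 bps


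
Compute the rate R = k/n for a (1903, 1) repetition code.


Rate = k/n = 1/1903

1/1903


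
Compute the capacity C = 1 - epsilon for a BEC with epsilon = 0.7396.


C = 1 - epsilon = 1 - 0.7396 = 0.2604

0.2604 bits


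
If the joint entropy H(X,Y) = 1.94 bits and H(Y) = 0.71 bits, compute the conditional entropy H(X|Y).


H(X|Y) = H(X,Y) - H(Y) = 1.94 - 0.71 = 1.23

1.23 bits


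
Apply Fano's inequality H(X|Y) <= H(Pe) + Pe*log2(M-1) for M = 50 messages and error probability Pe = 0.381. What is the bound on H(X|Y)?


H(Pe) = -Pe*log2(Pe) - (1-Pe)*log2(1-Pe) = -0.381*log2(0.381) - 0.619*log2(0.619) = 0.530404 + 0.428341 = 0.9587. Pe*log2(M-1) = 0.381*log2(49) = 2.139204. Bound = H(Pe) + Pe*log2(M-1) = 0.530404 + 0.428341 + 2.139204 = 3.0979

3.0979 bits


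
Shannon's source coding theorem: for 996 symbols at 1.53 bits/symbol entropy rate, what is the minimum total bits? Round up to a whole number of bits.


Minimum bits >= n * H = 996 * 1.53 = 1523.88, rounded up to a whole number of bits = 1524

1524 bits


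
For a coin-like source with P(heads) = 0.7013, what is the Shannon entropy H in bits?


H = -p*log2(p) - (1-p)*log2(1-p). -0.7013*log2(0.7013) = 0.358993; -0.2987*log2(0.2987) = 0.520703. H = 0.358993 + 0.520703 = 0.8797

0.8797 bits


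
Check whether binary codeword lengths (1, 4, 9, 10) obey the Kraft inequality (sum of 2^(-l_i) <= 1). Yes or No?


Kraft sum = sum(2^(-l_i)) = 0.5654, need <= 1. Result: satisfied (a binary prefix-free code with these lengths exists)

Yes


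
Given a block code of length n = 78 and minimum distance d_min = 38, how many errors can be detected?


Detection capability = d_min - 1 = 38 - 1 = 37

37 errors


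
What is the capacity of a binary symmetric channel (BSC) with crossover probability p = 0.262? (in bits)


H(p) = -p*log2(p) - (1-p)*log2(1-p) = -0.262*log2(0.262) - 0.738*log2(0.738) = 0.506279 + 0.323471 = 0.8297. C = 1 - H(p) = 1 - 0.8297 = 0.1703

0.1703 bits


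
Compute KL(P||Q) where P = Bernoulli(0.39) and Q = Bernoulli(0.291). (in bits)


KL = p*log2(p/q) + (1-p)*log2((1-p)/(1-q)) = 0.39*log2(0.39/0.291) + 0.61*log2(0.61/0.709) = 0.0324

0.0324 bits


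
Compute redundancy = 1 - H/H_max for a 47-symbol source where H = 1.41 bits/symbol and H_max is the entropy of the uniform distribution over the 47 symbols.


H_max = log2(K) = log2(47) = 5.5546 bits/symbol. Redundancy = 1 - H/H_max = 1 - 1.41/5.5546 = 1 - 0.2538 = 0.7462

0.7462


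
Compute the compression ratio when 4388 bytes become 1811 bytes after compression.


Ratio = original / compressed = 4388 / 1811 = 2.423

2.423


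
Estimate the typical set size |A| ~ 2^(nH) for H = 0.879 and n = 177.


log2|A_typical| = nH = 177 * 0.879 = 155.583, so |A_typical| ~ 2^155.583 = 6.841e+46

6.841e+46


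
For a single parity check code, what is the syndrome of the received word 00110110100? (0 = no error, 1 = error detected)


Syndrome = XOR of all bits = 0 XOR 0 XOR 1 XOR 1 XOR 0 XOR 1 XOR 1 XOR 0 XOR 1 XOR 0 XOR 0 = 1

1


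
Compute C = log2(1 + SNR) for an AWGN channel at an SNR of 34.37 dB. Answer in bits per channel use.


SNR_linear = 10^(34.37/10) = 2735.2687; C = log2(1 + SNR_linear) = log2(1 + 2735.2687) = 11.418

11.418 bits/channel use


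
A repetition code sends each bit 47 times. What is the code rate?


Rate = k/n = 1/47

1/47


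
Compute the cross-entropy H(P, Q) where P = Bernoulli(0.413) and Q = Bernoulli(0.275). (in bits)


H(P,Q) = -p*log2(q) - (1-p)*log2(1-q). -0.413*log2(0.275) = 0.769211; -0.587*log2(0.725) = 0.272337. H(P,Q) = 0.769211 + 0.272337 = 1.0415

1.0415 bits


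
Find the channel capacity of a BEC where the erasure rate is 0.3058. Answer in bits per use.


C = 1 - epsilon = 1 - 0.3058 = 0.6942

0.6942 bits


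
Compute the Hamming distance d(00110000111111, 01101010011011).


Count differing positions: . ^ . ^ ^ . ^ . ^ . . ^ . . = 6 differences

6


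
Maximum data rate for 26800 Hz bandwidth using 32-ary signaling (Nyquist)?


Rate = 2 * B * log2(M) = 2 * 26800 * 5.0 = 268000.0

268000.0 bps


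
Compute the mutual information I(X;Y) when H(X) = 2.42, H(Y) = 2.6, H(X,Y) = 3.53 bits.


I(X;Y) = H(X) + H(Y) - H(X,Y) = 2.42 + 2.6 - 3.53 = 1.49

1.49 bits


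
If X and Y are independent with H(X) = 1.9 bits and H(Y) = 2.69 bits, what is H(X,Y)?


For independent variables, H(X,Y) = H(X) + H(Y) = 1.9 + 2.69 = 4.59

4.59 bits


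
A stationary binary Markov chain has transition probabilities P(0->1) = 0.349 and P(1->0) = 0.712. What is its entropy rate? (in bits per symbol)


Stationary distribution: pi_0 = p10/(p01+p10) = 0.6711, pi_1 = 0.3289. Entropy rate H' = pi_0*H(p01) + pi_1*H(p10) = 0.6711*0.9332 + 0.3289*0.8661 = 0.9111

0.9111 bits/symbol


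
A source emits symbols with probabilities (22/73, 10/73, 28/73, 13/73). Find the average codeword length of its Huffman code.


Huffman construction (repeatedly merge the two least-probable nodes; each merge adds 1 bit to every symbol beneath it): 10/73 + 13/73 = 23/73; 22/73 + 23/73 = 45/73; 28/73 + 45/73 = 1. Resulting codeword lengths (in the order the probabilities were given): (2, 3, 1, 3). L_avg = sum(p_i * l_i) = 22/73*2 + 10/73*3 + 28/73*1 + 13/73*3 = 141/73 = 1.9315

1.9315 bits


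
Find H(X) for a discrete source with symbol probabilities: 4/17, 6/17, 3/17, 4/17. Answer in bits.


H = -sum(p_i * log2(p_i)). Terms: -(4/17)*log2(4/17) = 0.491168; -(6/17)*log2(6/17) = 0.530294; -(3/17)*log2(3/17) = 0.441618; -(4/17)*log2(4/17) = 0.491168. H = 0.491168 + 0.530294 + 0.441618 + 0.491168 = 1.9542

1.9542 bits


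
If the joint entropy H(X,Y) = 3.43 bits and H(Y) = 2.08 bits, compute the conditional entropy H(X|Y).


H(X|Y) = H(X,Y) - H(Y) = 3.43 - 2.08 = 1.35

1.35 bits


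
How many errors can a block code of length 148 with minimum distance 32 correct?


Correction capability = floor((d-1)/2) = floor((32-1)/2) = 15

15 errors


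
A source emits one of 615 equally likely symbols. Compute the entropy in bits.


H = log2(n) = log2(615) = 9.2644

9.2644 bits


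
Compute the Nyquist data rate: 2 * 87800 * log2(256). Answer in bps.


Rate = 2 * B * log2(M) = 2 * 87800 * 8.0 = 1404800.0

1404800.0 bps


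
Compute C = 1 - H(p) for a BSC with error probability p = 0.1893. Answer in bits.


H(p) = -p*log2(p) - (1-p)*log2(1-p) = -0.1893*log2(0.1893) - 0.8107*log2(0.8107) = 0.454557 + 0.245447 = 0.7. C = 1 - H(p) = 1 - 0.7 = 0.3

0.3 bits


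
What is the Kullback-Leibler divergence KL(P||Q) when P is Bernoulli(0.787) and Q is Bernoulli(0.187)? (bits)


KL = p*log2(p/q) + (1-p)*log2((1-p)/(1-q)) = 0.787*log2(0.787/0.187) + 0.213*log2(0.213/0.813) = 1.2201

1.2201 bits


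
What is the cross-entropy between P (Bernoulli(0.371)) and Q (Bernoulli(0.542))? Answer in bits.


H(P,Q) = -p*log2(q) - (1-p)*log2(1-q). -0.371*log2(0.542) = 0.327829; -0.629*log2(0.458) = 0.708619. H(P,Q) = 0.327829 + 0.708619 = 1.0364

1.0364 bits


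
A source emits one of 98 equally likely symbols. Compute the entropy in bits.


H = log2(n) = log2(98) = 6.6147

6.6147 bits


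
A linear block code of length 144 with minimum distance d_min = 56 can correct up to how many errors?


Correction capability = floor((d-1)/2) = floor((56-1)/2) = 27

27 errors


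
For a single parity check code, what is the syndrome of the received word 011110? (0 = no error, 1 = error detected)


Syndrome = XOR of all bits = 0 XOR 1 XOR 1 XOR 1 XOR 1 XOR 0 = 0

0


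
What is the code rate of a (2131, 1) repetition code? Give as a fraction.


Rate = k/n = 1/2131

1/2131


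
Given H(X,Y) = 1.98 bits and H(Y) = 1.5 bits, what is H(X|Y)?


H(X|Y) = H(X,Y) - H(Y) = 1.98 - 1.5 = 0.48

0.48 bits


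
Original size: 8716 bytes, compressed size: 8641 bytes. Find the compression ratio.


Ratio = original / compressed = 8716 / 8641 = 1.0087

1.0087


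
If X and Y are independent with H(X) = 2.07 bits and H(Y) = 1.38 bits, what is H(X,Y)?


For independent variables, H(X,Y) = H(X) + H(Y) = 2.07 + 1.38 = 3.45

3.45 bits


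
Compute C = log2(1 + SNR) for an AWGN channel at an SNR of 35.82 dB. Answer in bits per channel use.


SNR_linear = 10^(35.82/10) = 3819.4427; C = log2(1 + SNR_linear) = log2(1 + 3819.4427) = 11.8995

11.8995 bits/channel use


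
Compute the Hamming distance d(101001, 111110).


Count differing positions: . ^ . ^ ^ ^ = 4 differences

4


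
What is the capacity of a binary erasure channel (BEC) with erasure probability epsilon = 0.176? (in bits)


C = 1 - epsilon = 1 - 0.176 = 0.824

0.824 bits


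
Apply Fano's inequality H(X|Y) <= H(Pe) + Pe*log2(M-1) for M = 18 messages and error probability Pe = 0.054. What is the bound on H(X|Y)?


H(Pe) = -Pe*log2(Pe) - (1-Pe)*log2(1-Pe) = -0.054*log2(0.054) - 0.946*log2(0.946) = 0.227388 + 0.075763 = 0.3032. Pe*log2(M-1) = 0.054*log2(17) = 0.220723. Bound = H(Pe) + Pe*log2(M-1) = 0.227388 + 0.075763 + 0.220723 = 0.5239

0.5239 bits


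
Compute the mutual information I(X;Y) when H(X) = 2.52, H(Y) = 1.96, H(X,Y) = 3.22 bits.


I(X;Y) = H(X) + H(Y) - H(X,Y) = 2.52 + 1.96 - 3.22 = 1.26

1.26 bits


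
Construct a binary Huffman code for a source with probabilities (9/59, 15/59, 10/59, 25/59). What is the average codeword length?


Huffman construction (repeatedly merge the two least-probable nodes; each merge adds 1 bit to every symbol beneath it): 9/59 + 10/59 = 19/59; 15/59 + 19/59 = 34/59; 25/59 + 34/59 = 1. Resulting codeword lengths (in the order the probabilities were given): (3, 2, 3, 1). L_avg = sum(p_i * l_i) = 9/59*3 + 15/59*2 + 10/59*3 + 25/59*1 = 112/59 = 1.8983

1.8983 bits


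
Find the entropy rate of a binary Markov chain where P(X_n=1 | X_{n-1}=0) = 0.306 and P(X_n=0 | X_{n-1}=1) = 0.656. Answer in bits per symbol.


Stationary distribution: pi_0 = p10/(p01+p10) = 0.6819, pi_1 = 0.3181. Entropy rate H' = pi_0*H(p01) + pi_1*H(p10) = 0.6819*0.8885 + 0.3181*0.9286 = 0.9013

0.9013 bits/symbol


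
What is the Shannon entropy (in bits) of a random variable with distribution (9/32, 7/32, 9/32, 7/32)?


H = -sum(p_i * log2(p_i)). Terms: -(9/32)*log2(9/32) = 0.514709; -(7/32)*log2(7/32) = 0.479641; -(9/32)*log2(9/32) = 0.514709; -(7/32)*log2(7/32) = 0.479641. H = 0.514709 + 0.479641 + 0.514709 + 0.479641 = 1.9887

1.9887 bits


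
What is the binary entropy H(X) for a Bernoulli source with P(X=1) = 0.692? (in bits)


H = -p*log2(p) - (1-p)*log2(1-p). -0.692*log2(0.692) = 0.367560; -0.308*log2(0.308) = 0.523291. H = 0.367560 + 0.523291 = 0.8909

0.8909 bits


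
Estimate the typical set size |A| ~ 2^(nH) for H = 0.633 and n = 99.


log2|A_typical| = nH = 99 * 0.633 = 62.667, so |A_typical| ~ 2^62.667 = 7.322e+18

7.322e+18


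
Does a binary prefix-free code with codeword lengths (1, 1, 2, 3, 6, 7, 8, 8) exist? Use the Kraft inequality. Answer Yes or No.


Kraft sum = sum(2^(-l_i)) = 1.4062, need <= 1. Result: violated (a binary prefix-free code with these lengths cannot exist)

No


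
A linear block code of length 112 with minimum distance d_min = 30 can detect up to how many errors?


Detection capability = d_min - 1 = 30 - 1 = 29

29 errors


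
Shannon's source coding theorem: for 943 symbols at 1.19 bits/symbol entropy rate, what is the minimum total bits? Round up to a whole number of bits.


Minimum bits >= n * H = 943 * 1.19 = 1122.17, rounded up to a whole number of bits = 1123

1123 bits


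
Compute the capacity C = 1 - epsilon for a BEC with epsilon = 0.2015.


C = 1 - epsilon = 1 - 0.2015 = 0.7985

0.7985 bits


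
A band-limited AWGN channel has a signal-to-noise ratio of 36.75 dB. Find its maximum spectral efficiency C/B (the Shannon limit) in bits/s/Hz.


SNR_linear = 10^(36.75/10) = 4731.5126; C/B = log2(1 + SNR_linear) = log2(1 + 4731.5126) = 12.2084

12.2084 bits/s/Hz


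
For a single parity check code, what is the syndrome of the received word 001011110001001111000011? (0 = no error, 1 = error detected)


Syndrome = XOR of all bits = 0 XOR 0 XOR 1 XOR 0 XOR 1 XOR 1 XOR 1 XOR 1 XOR 0 XOR 0 XOR 0 XOR 1 XOR 0 XOR 0 XOR 1 XOR 1 XOR 1 XOR 1 XOR 0 XOR 0 XOR 0 XOR 0 XOR 1 XOR 1 = 0

0


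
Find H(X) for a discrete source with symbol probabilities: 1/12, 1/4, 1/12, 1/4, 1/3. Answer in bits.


H = -sum(p_i * log2(p_i)). Terms: -(1/12)*log2(1/12) = 0.298747; -(1/4)*log2(1/4) = 0.500000; -(1/12)*log2(1/12) = 0.298747; -(1/4)*log2(1/4) = 0.500000; -(1/3)*log2(1/3) = 0.528321. H = 0.298747 + 0.500000 + 0.298747 + 0.500000 + 0.528321 = 2.1258

2.1258 bits


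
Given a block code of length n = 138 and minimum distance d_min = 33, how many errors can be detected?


Detection capability = d_min - 1 = 33 - 1 = 32

32 errors


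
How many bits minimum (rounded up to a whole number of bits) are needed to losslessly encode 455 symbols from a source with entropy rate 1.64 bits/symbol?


Minimum bits >= n * H = 455 * 1.64 = 746.2, rounded up to a whole number of bits = 747

747 bits


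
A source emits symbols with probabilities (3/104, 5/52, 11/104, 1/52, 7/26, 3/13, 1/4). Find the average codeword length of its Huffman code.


Huffman construction (repeatedly merge the two least-probable nodes; each merge adds 1 bit to every symbol beneath it): 1/52 + 3/104 = 5/104; 5/104 + 5/52 = 15/104; 11/104 + 15/104 = 1/4; 3/13 + 1/4 = 25/52; 1/4 + 7/26 = 27/52; 25/52 + 27/52 = 1. Resulting codeword lengths (in the order the probabilities were given): (5, 4, 3, 5, 2, 2, 2). L_avg = sum(p_i * l_i) = 3/104*5 + 5/52*4 + 11/104*3 + 1/52*5 + 7/26*2 + 3/13*2 + 1/4*2 = 127/52 = 2.4423

2.4423 bits


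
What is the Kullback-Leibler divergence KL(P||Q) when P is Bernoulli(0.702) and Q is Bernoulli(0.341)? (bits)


KL = p*log2(p/q) + (1-p)*log2((1-p)/(1-q)) = 0.702*log2(0.702/0.341) + 0.298*log2(0.298/0.659) = 0.3901

0.3901 bits


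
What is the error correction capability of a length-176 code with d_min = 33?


Correction capability = floor((d-1)/2) = floor((33-1)/2) = 16

16 errors


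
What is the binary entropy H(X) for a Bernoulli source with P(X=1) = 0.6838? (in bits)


H = -p*log2(p) - (1-p)*log2(1-p). -0.6838*log2(0.6838) = 0.374964; -0.3162*log2(0.3162) = 0.525237. H = 0.374964 + 0.525237 = 0.9002

0.9002 bits


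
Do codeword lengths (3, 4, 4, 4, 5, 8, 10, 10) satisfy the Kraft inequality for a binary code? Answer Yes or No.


Kraft sum = sum(2^(-l_i)) = 0.3496, need <= 1. Result: satisfied (a binary prefix-free code with these lengths exists)

Yes


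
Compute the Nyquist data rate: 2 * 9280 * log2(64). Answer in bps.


Rate = 2 * B * log2(M) = 2 * 9280 * 6.0 = 111360.0

111360.0 bps


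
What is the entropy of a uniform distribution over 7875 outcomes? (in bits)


H = log2(n) = log2(7875) = 12.9431

12.9431 bits


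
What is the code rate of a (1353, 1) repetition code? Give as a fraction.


Rate = k/n = 1/1353

1/1353


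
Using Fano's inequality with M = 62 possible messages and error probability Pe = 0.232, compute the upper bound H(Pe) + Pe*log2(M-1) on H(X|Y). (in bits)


H(Pe) = -Pe*log2(Pe) - (1-Pe)*log2(1-Pe) = -0.232*log2(0.232) - 0.768*log2(0.768) = 0.489010 + 0.292471 = 0.7815. Pe*log2(M-1) = 0.232*log2(61) = 1.375931. Bound = H(Pe) + Pe*log2(M-1) = 0.489010 + 0.292471 + 1.375931 = 2.1574

2.1574 bits


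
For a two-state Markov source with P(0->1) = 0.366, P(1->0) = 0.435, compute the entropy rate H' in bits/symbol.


Stationary distribution: pi_0 = p10/(p01+p10) = 0.5431, pi_1 = 0.4569. Entropy rate H' = pi_0*H(p01) + pi_1*H(p10) = 0.5431*0.9476 + 0.4569*0.9878 = 0.9659

0.9659 bits/symbol


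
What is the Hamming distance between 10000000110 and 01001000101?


Count differing positions: ^ ^ . . ^ . . . . ^ ^ = 5 differences

5


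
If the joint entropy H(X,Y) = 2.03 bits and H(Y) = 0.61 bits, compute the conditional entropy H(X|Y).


H(X|Y) = H(X,Y) - H(Y) = 2.03 - 0.61 = 1.42

1.42 bits


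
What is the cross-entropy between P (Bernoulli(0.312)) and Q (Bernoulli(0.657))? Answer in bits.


H(P,Q) = -p*log2(q) - (1-p)*log2(1-q). -0.312*log2(0.657) = 0.189083; -0.688*log2(0.343) = 1.062079. H(P,Q) = 0.189083 + 1.062079 = 1.2512

1.2512 bits


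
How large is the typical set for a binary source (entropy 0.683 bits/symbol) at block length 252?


log2|A_typical| = nH = 252 * 0.683 = 172.116, so |A_typical| ~ 2^172.116 = 6.488e+51

6.488e+51


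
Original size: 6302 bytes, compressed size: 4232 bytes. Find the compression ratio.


Ratio = original / compressed = 6302 / 4232 = 1.4891

1.4891


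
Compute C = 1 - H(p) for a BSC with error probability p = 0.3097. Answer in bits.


H(p) = -p*log2(p) - (1-p)*log2(1-p) = -0.3097*log2(0.3097) - 0.6903*log2(0.6903) = 0.523720 + 0.369107 = 0.8928. C = 1 - H(p) = 1 - 0.8928 = 0.1072

0.1072 bits


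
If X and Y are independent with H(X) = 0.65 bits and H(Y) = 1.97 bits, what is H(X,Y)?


For independent variables, H(X,Y) = H(X) + H(Y) = 0.65 + 1.97 = 2.62

2.62 bits


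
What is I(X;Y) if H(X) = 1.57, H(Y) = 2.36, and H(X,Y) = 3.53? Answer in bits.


I(X;Y) = H(X) + H(Y) - H(X,Y) = 1.57 + 2.36 - 3.53 = 0.4

0.4 bits


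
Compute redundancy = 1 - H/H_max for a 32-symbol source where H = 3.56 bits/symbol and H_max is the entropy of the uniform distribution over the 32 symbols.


H_max = log2(K) = log2(32) = 5.0 bits/symbol. Redundancy = 1 - H/H_max = 1 - 3.56/5.0 = 1 - 0.712 = 0.288

0.288


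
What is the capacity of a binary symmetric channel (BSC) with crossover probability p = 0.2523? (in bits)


H(p) = -p*log2(p) - (1-p)*log2(1-p) = -0.2523*log2(0.2523) - 0.7477*log2(0.7477) = 0.501267 + 0.313637 = 0.8149. C = 1 - H(p) = 1 - 0.8149 = 0.1851

0.1851 bits


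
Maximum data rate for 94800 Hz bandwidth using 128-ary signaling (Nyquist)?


Rate = 2 * B * log2(M) = 2 * 94800 * 7.0 = 1327200.0

1327200.0 bps


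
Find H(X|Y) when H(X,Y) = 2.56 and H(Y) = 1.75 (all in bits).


H(X|Y) = H(X,Y) - H(Y) = 2.56 - 1.75 = 0.81

0.81 bits


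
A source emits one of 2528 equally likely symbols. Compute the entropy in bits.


H = log2(n) = log2(2528) = 11.3038

11.3038 bits


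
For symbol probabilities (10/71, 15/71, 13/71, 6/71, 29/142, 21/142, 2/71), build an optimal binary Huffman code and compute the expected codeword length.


Huffman construction (repeatedly merge the two least-probable nodes; each merge adds 1 bit to every symbol beneath it): 2/71 + 6/71 = 8/71; 8/71 + 10/71 = 18/71; 21/142 + 13/71 = 47/142; 29/142 + 15/71 = 59/142; 18/71 + 47/142 = 83/142; 59/142 + 83/142 = 1. Resulting codeword lengths (in the order the probabilities were given): (3, 2, 3, 4, 2, 3, 4). L_avg = sum(p_i * l_i) = 10/71*3 + 15/71*2 + 13/71*3 + 6/71*4 + 29/142*2 + 21/142*3 + 2/71*4 = 383/142 = 2.6972

2.6972 bits


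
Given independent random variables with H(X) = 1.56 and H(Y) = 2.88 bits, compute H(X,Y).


For independent variables, H(X,Y) = H(X) + H(Y) = 1.56 + 2.88 = 4.44

4.44 bits


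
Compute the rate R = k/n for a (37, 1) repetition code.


Rate = k/n = 1/37

1/37


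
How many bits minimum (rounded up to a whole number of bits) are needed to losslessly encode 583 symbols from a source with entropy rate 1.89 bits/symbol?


Minimum bits >= n * H = 583 * 1.89 = 1101.87, rounded up to a whole number of bits = 1102

1102 bits


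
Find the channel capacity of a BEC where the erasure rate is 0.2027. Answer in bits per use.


C = 1 - epsilon = 1 - 0.2027 = 0.7973

0.7973 bits


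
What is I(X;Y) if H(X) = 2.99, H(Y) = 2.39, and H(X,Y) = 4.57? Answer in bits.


I(X;Y) = H(X) + H(Y) - H(X,Y) = 2.99 + 2.39 - 4.57 = 0.81

0.81 bits


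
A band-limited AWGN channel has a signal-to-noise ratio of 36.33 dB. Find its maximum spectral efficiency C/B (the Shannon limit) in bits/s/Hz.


SNR_linear = 10^(36.33/10) = 4295.3643; C/B = log2(1 + SNR_linear) = log2(1 + 4295.3643) = 12.0689

12.0689 bits/s/Hz


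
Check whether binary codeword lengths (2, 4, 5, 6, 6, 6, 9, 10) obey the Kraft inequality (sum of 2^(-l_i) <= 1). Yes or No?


Kraft sum = sum(2^(-l_i)) = 0.3936, need <= 1. Result: satisfied (a binary prefix-free code with these lengths exists)

Yes


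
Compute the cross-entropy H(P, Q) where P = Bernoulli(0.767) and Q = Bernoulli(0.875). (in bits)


H(P,Q) = -p*log2(q) - (1-p)*log2(1-q). -0.767*log2(0.875) = 0.147759; -0.233*log2(0.125) = 0.699000. H(P,Q) = 0.147759 + 0.699000 = 0.8468

0.8468 bits


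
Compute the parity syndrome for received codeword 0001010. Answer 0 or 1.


Syndrome = XOR of all bits = 0 XOR 0 XOR 0 XOR 1 XOR 0 XOR 1 XOR 0 = 0

0


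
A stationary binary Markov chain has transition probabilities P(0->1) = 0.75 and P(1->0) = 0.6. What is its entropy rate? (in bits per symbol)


Stationary distribution: pi_0 = p10/(p01+p10) = 0.4444, pi_1 = 0.5556. Entropy rate H' = pi_0*H(p01) + pi_1*H(p10) = 0.4444*0.8113 + 0.5556*0.971 = 0.9

0.9 bits/symbol


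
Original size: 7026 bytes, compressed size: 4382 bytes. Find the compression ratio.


Ratio = original / compressed = 7026 / 4382 = 1.6034

1.6034


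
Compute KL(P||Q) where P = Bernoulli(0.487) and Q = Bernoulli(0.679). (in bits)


KL = p*log2(p/q) + (1-p)*log2((1-p)/(1-q)) = 0.487*log2(0.487/0.679) + 0.513*log2(0.513/0.321) = 0.1135

0.1135 bits


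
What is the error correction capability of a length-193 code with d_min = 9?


Correction capability = floor((d-1)/2) = floor((9-1)/2) = 4

4 errors


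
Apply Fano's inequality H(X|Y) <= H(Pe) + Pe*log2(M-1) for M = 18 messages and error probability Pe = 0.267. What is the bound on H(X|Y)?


H(Pe) = -Pe*log2(Pe) - (1-Pe)*log2(1-Pe) = -0.267*log2(0.267) - 0.733*log2(0.733) = 0.508659 + 0.328468 = 0.8371. Pe*log2(M-1) = 0.267*log2(17) = 1.091353. Bound = H(Pe) + Pe*log2(M-1) = 0.508659 + 0.328468 + 1.091353 = 1.9285

1.9285 bits


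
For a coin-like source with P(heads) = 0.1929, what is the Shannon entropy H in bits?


H = -p*log2(p) - (1-p)*log2(1-p). -0.1929*log2(0.1929) = 0.457959; -0.8071*log2(0.8071) = 0.249540. H = 0.457959 + 0.249540 = 0.7075

0.7075 bits


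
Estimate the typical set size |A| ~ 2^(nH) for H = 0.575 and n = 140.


log2|A_typical| = nH = 140 * 0.575 = 80.5, so |A_typical| ~ 2^80.5 = 1.710e+24

1.710e+24


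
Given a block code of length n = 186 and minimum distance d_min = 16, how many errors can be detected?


Detection capability = d_min - 1 = 16 - 1 = 15

15 errors


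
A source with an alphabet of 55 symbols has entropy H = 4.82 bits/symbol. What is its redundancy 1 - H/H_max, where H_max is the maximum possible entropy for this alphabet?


H_max = log2(K) = log2(55) = 5.7814 bits/symbol. Redundancy = 1 - H/H_max = 1 - 4.82/5.7814 = 1 - 0.8337 = 0.1663

0.1663


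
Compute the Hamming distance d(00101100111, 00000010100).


Count differing positions: . . ^ . ^ ^ ^ . . ^ ^ = 6 differences

6


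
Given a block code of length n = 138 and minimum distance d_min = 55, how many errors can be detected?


Detection capability = d_min - 1 = 55 - 1 = 54

54 errors


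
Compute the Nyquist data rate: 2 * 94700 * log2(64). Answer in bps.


Rate = 2 * B * log2(M) = 2 * 94700 * 6.0 = 1136400.0

1136400.0 bps


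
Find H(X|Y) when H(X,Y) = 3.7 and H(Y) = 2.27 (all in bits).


H(X|Y) = H(X,Y) - H(Y) = 3.7 - 2.27 = 1.43

1.43 bits


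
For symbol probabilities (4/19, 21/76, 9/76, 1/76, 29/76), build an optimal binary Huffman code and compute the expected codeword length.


Huffman construction (repeatedly merge the two least-probable nodes; each merge adds 1 bit to every symbol beneath it): 1/76 + 9/76 = 5/38; 5/38 + 4/19 = 13/38; 21/76 + 13/38 = 47/76; 29/76 + 47/76 = 1. Resulting codeword lengths (in the order the probabilities were given): (3, 2, 4, 4, 1). L_avg = sum(p_i * l_i) = 4/19*3 + 21/76*2 + 9/76*4 + 1/76*4 + 29/76*1 = 159/76 = 2.0921

2.0921 bits


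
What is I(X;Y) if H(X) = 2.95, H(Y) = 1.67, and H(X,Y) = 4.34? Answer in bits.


I(X;Y) = H(X) + H(Y) - H(X,Y) = 2.95 + 1.67 - 4.34 = 0.28

0.28 bits


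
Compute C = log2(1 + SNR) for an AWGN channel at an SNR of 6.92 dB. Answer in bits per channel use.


SNR_linear = 10^(6.92/10) = 4.9204; C = log2(1 + SNR_linear) = log2(1 + 4.9204) = 2.5657

2.5657 bits/channel use


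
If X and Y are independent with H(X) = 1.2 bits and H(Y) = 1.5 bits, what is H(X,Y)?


For independent variables, H(X,Y) = H(X) + H(Y) = 1.2 + 1.5 = 2.7

2.7 bits


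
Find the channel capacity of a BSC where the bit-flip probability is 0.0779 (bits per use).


H(p) = -p*log2(p) - (1-p)*log2(1-p) = -0.0779*log2(0.0779) - 0.9221*log2(0.9221) = 0.286846 + 0.107890 = 0.3947. C = 1 - H(p) = 1 - 0.3947 = 0.6053

0.6053 bits


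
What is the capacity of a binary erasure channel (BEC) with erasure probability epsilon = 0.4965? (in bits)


C = 1 - epsilon = 1 - 0.4965 = 0.5035

0.5035 bits


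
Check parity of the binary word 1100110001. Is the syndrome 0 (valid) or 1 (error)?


Syndrome = XOR of all bits = 1 XOR 1 XOR 0 XOR 0 XOR 1 XOR 1 XOR 0 XOR 0 XOR 0 XOR 1 = 1

1


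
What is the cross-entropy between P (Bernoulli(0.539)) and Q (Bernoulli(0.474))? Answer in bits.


H(P,Q) = -p*log2(q) - (1-p)*log2(1-q). -0.539*log2(0.474) = 0.580525; -0.461*log2(0.526) = 0.427285. H(P,Q) = 0.580525 + 0.427285 = 1.0078

1.0078 bits


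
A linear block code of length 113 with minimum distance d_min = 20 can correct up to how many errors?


Correction capability = floor((d-1)/2) = floor((20-1)/2) = 9

9 errors


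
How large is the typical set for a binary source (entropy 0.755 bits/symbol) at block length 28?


log2|A_typical| = nH = 28 * 0.755 = 21.14, so |A_typical| ~ 2^21.14 = 2.311e+06

2.311e+06


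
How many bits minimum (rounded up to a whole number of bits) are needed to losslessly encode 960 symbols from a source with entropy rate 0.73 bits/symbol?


Minimum bits >= n * H = 960 * 0.73 = 700.8, rounded up to a whole number of bits = 701

701 bits


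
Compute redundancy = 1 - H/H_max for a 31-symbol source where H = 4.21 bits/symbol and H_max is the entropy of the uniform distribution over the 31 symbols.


H_max = log2(K) = log2(31) = 4.9542 bits/symbol. Redundancy = 1 - H/H_max = 1 - 4.21/4.9542 = 1 - 0.8498 = 0.1502

0.1502


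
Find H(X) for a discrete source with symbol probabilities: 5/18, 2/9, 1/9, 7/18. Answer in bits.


H = -sum(p_i * log2(p_i)). Terms: -(5/18)*log2(5/18) = 0.513332; -(2/9)*log2(2/9) = 0.482206; -(1/9)*log2(1/9) = 0.352214; -(7/18)*log2(7/18) = 0.529888. H = 0.513332 + 0.482206 + 0.352214 + 0.529888 = 1.8776

1.8776 bits


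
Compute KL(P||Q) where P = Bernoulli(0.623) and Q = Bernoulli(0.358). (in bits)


KL = p*log2(p/q) + (1-p)*log2((1-p)/(1-q)) = 0.623*log2(0.623/0.358) + 0.377*log2(0.377/0.642) = 0.2084

0.2084 bits


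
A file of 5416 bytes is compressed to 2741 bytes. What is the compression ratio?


Ratio = original / compressed = 5416 / 2741 = 1.9759

1.9759


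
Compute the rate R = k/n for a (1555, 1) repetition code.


Rate = k/n = 1/1555

1/1555


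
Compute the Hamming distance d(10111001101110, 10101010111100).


Count differing positions: . . . ^ . . ^ ^ . ^ . . ^ . = 5 differences

5


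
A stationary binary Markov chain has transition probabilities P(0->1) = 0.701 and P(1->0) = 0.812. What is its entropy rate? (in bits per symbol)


Stationary distribution: pi_0 = p10/(p01+p10) = 0.5367, pi_1 = 0.4633. Entropy rate H' = pi_0*H(p01) + pi_1*H(p10) = 0.5367*0.8801 + 0.4633*0.6973 = 0.7954

0.7954 bits/symbol


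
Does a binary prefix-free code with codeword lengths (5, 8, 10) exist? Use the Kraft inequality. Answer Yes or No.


Kraft sum = sum(2^(-l_i)) = 0.0361, need <= 1. Result: satisfied (a binary prefix-free code with these lengths exists)

Yes


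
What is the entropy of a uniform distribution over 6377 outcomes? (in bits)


H = log2(n) = log2(6377) = 12.6387

12.6387 bits


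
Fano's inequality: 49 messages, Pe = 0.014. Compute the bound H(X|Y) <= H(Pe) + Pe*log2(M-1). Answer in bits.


H(Pe) = -Pe*log2(Pe) - (1-Pe)*log2(1-Pe) = -0.014*log2(0.014) - 0.986*log2(0.986) = 0.086218 + 0.020056 = 0.1063. Pe*log2(M-1) = 0.014*log2(48) = 0.078189. Bound = H(Pe) + Pe*log2(M-1) = 0.086218 + 0.020056 + 0.078189 = 0.1845

0.1845 bits


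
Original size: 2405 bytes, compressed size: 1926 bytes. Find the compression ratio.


Ratio = original / compressed = 2405 / 1926 = 1.2487

1.2487


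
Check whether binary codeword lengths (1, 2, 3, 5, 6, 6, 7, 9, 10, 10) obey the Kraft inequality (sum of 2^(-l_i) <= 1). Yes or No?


Kraft sum = sum(2^(-l_i)) = 0.9492, need <= 1. Result: satisfied (a binary prefix-free code with these lengths exists)

Yes


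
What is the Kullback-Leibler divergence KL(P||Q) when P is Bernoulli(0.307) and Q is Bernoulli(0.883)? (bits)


KL = p*log2(p/q) + (1-p)*log2((1-p)/(1-q)) = 0.307*log2(0.307/0.883) + 0.693*log2(0.693/0.117) = 1.3106

1.3106 bits


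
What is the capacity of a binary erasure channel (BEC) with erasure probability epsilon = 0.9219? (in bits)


C = 1 - epsilon = 1 - 0.9219 = 0.0781

0.0781 bits


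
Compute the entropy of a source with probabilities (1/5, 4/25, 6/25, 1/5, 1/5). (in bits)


H = -sum(p_i * log2(p_i)). Terms: -(1/5)*log2(1/5) = 0.464386; -(4/25)*log2(4/25) = 0.423017; -(6/25)*log2(6/25) = 0.494134; -(1/5)*log2(1/5) = 0.464386; -(1/5)*log2(1/5) = 0.464386. H = 0.464386 + 0.423017 + 0.494134 + 0.464386 + 0.464386 = 2.3103

2.3103 bits


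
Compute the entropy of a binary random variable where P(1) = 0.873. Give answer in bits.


H = -p*log2(p) - (1-p)*log2(1-p). -0.873*log2(0.873) = 0.171061; -0.127*log2(0.127) = 0.378092. H = 0.171061 + 0.378092 = 0.5492

0.5492 bits


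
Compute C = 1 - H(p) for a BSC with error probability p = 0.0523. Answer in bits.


H(p) = -p*log2(p) - (1-p)*log2(1-p) = -0.0523*log2(0.0523) - 0.9477*log2(0.9477) = 0.222643 + 0.073445 = 0.2961. C = 1 - H(p) = 1 - 0.2961 = 0.7039

0.7039 bits


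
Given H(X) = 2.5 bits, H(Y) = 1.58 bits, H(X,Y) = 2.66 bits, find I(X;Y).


I(X;Y) = H(X) + H(Y) - H(X,Y) = 2.5 + 1.58 - 2.66 = 1.42

1.42 bits


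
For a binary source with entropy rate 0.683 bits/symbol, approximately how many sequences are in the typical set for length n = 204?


log2|A_typical| = nH = 204 * 0.683 = 139.332, so |A_typical| ~ 2^139.332 = 8.772e+41

8.772e+41


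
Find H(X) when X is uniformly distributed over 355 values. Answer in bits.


H = log2(n) = log2(355) = 8.4717

8.4717 bits


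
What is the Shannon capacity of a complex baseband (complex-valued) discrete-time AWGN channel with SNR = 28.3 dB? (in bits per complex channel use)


SNR_linear = 10^(28.3/10) = 676.083; C = log2(1 + SNR_linear) = log2(1 + 676.083) = 9.4032

9.4032 bits/channel use


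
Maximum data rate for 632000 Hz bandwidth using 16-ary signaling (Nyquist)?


Rate = 2 * B * log2(M) = 2 * 632000 * 4.0 = 5056000.0

5056000.0 bps


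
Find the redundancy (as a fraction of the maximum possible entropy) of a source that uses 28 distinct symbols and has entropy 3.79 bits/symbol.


H_max = log2(K) = log2(28) = 4.8074 bits/symbol. Redundancy = 1 - H/H_max = 1 - 3.79/4.8074 = 1 - 0.7884 = 0.2116

0.2116


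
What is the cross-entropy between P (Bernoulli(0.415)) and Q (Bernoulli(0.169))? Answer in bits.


H(P,Q) = -p*log2(q) - (1-p)*log2(1-q). -0.415*log2(0.169) = 1.064436; -0.585*log2(0.831) = 0.156242. H(P,Q) = 1.064436 + 0.156242 = 1.2207

1.2207 bits


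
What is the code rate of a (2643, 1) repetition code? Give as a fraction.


Rate = k/n = 1/2643

1/2643


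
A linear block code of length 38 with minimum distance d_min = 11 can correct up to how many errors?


Correction capability = floor((d-1)/2) = floor((11-1)/2) = 5

5 errors


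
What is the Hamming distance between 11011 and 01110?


Count differing positions: ^ . ^ . ^ = 3 differences

3


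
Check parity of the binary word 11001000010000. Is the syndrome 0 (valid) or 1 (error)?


Syndrome = XOR of all bits = 1 XOR 1 XOR 0 XOR 0 XOR 1 XOR 0 XOR 0 XOR 0 XOR 0 XOR 1 XOR 0 XOR 0 XOR 0 XOR 0 = 0

0


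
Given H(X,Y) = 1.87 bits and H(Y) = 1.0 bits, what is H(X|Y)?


H(X|Y) = H(X,Y) - H(Y) = 1.87 - 1.0 = 0.87

0.87 bits


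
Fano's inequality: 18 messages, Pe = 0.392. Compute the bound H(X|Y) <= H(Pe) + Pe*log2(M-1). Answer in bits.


H(Pe) = -Pe*log2(Pe) - (1-Pe)*log2(1-Pe) = -0.392*log2(0.392) - 0.608*log2(0.608) = 0.529621 + 0.436457 = 0.9661. Pe*log2(M-1) = 0.392*log2(17) = 1.602285. Bound = H(Pe) + Pe*log2(M-1) = 0.529621 + 0.436457 + 1.602285 = 2.5684

2.5684 bits


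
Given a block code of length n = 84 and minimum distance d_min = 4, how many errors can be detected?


Detection capability = d_min - 1 = 4 - 1 = 3

3 errors


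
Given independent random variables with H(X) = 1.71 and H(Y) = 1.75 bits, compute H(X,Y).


For independent variables, H(X,Y) = H(X) + H(Y) = 1.71 + 1.75 = 3.46

3.46 bits


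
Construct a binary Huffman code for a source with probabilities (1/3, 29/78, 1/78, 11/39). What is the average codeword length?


Huffman construction (repeatedly merge the two least-probable nodes; each merge adds 1 bit to every symbol beneath it): 1/78 + 11/39 = 23/78; 23/78 + 1/3 = 49/78; 29/78 + 49/78 = 1. Resulting codeword lengths (in the order the probabilities were given): (2, 1, 3, 3). L_avg = sum(p_i * l_i) = 1/3*2 + 29/78*1 + 1/78*3 + 11/39*3 = 25/13 = 1.9231

1.9231 bits


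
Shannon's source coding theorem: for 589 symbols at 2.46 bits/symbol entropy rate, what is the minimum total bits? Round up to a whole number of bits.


Minimum bits >= n * H = 589 * 2.46 = 1448.94, rounded up to a whole number of bits = 1449

1449 bits


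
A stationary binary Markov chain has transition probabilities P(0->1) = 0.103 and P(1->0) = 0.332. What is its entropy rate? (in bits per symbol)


Stationary distribution: pi_0 = p10/(p01+p10) = 0.7632, pi_1 = 0.2368. Entropy rate H' = pi_0*H(p01) + pi_1*H(p10) = 0.7632*0.4784 + 0.2368*0.917 = 0.5823

0.5823 bits/symbol


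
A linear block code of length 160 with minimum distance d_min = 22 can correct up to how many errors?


Correction capability = floor((d-1)/2) = floor((22-1)/2) = 10

10 errors


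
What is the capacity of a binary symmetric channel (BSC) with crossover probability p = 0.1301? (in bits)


H(p) = -p*log2(p) - (1-p)*log2(1-p) = -0.1301*log2(0.1301) - 0.8699*log2(0.8699) = 0.382794 + 0.174918 = 0.5577. C = 1 - H(p) = 1 - 0.5577 = 0.4423

0.4423 bits


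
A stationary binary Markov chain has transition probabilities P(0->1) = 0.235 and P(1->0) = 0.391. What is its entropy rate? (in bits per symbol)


Stationary distribution: pi_0 = p10/(p01+p10) = 0.6246, pi_1 = 0.3754. Entropy rate H' = pi_0*H(p01) + pi_1*H(p10) = 0.6246*0.7866 + 0.3754*0.9654 = 0.8538

0.8538 bits/symbol


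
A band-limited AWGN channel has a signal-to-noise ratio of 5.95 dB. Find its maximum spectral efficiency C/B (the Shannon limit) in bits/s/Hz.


SNR_linear = 10^(5.95/10) = 3.9355; C/B = log2(1 + SNR_linear) = log2(1 + 3.9355) = 2.3032

2.3032 bits/s/Hz


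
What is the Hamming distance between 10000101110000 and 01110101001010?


Count differing positions: ^ ^ ^ ^ . . . . ^ ^ ^ . ^ . = 8 differences

8


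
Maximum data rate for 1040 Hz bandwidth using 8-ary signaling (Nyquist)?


Rate = 2 * B * log2(M) = 2 * 1040 * 3.0 = 6240.0

6240.0 bps


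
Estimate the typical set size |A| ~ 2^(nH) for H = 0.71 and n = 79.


log2|A_typical| = nH = 79 * 0.71 = 56.09, so |A_typical| ~ 2^56.09 = 7.670e+16

7.670e+16


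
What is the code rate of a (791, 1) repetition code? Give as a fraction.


Rate = k/n = 1/791

1/791


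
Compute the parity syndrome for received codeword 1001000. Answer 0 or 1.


Syndrome = XOR of all bits = 1 XOR 0 XOR 0 XOR 1 XOR 0 XOR 0 XOR 0 = 0

0


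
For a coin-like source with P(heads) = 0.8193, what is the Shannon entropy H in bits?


H = -p*log2(p) - (1-p)*log2(1-p). -0.8193*log2(0.8193) = 0.235578; -0.1807*log2(0.1807) = 0.446028. H = 0.235578 + 0.446028 = 0.6816

0.6816 bits


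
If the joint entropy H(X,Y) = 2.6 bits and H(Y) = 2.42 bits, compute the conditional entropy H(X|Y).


H(X|Y) = H(X,Y) - H(Y) = 2.6 - 2.42 = 0.18

0.18 bits


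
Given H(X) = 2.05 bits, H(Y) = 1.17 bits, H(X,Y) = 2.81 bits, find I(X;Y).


I(X;Y) = H(X) + H(Y) - H(X,Y) = 2.05 + 1.17 - 2.81 = 0.41

0.41 bits


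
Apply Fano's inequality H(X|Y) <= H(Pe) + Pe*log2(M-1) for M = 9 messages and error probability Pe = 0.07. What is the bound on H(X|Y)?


H(Pe) = -Pe*log2(Pe) - (1-Pe)*log2(1-Pe) = -0.07*log2(0.07) - 0.93*log2(0.93) = 0.268555 + 0.097369 = 0.3659. Pe*log2(M-1) = 0.07*log2(8) = 0.210000. Bound = H(Pe) + Pe*log2(M-1) = 0.268555 + 0.097369 + 0.210000 = 0.5759

0.5759 bits


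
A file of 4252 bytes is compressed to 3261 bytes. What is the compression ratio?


Ratio = original / compressed = 4252 / 3261 = 1.3039

1.3039


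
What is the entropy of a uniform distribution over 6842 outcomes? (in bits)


H = log2(n) = log2(6842) = 12.7402

12.7402 bits


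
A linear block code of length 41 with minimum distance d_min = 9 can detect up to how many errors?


Detection capability = d_min - 1 = 9 - 1 = 8

8 errors
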